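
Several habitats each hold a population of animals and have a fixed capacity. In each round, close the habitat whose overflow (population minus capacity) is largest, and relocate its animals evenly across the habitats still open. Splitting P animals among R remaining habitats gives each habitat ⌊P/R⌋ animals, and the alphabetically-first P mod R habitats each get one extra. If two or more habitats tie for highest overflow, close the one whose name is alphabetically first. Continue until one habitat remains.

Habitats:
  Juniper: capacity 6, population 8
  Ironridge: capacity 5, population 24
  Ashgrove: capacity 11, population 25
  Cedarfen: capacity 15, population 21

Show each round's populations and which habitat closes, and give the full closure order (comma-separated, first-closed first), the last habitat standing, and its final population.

Closure order: Ironridge, Ashgrove, Cedarfen
Last habitat: Juniper with 78 animals

Round 1: Ashgrove=25 Cedarfen=21 Ironridge=24 Juniper=8 → close Ironridge (overflow 19)
  24÷3 = 8 each, +1 to first 0
Round 2: Ashgrove=33 Cedarfen=29 Juniper=16 → close Ashgrove (overflow 22)
  33÷2 = 16 each, +1 to first 1
Round 3: Cedarfen=46 Juniper=32 → close Cedarfen (overflow 31)
  46÷1 = 46 each, +1 to first 0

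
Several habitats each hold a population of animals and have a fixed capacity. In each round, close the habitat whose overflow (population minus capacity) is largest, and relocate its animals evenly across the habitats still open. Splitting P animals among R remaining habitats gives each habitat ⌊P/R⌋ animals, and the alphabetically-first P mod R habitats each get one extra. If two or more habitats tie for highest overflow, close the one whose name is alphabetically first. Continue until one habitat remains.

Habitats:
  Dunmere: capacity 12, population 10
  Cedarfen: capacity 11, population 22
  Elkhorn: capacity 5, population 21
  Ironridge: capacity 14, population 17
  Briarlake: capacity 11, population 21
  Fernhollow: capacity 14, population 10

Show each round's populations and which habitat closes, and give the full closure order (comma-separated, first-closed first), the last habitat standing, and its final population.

Round 1: Briarlake=21 Cedarfen=22 Dunmere=10 Elkhorn=21 Fernhollow=10 Ironridge=17 → close Elkhorn (overflow 16)
  21÷5 = 4 each, +1 to first 1
Round 2: Briarlake=26 Cedarfen=26 Dunmere=14 Fernhollow=14 Ironridge=21 → close Briarlake (overflow 15)
  26÷4 = 6 each, +1 to first 2
Round 3: Cedarfen=33 Dunmere=21 Fernhollow=20 Ironridge=27 → close Cedarfen (overflow 22)
  33÷3 = 11 each, +1 to first 0
Round 4: Dunmere=32 Fernhollow=31 Ironridge=38 → close Ironridge (overflow 24)
  38÷2 = 19 each, +1 to first 0
Round 5: Dunmere=51 Fernhollow=50 → close Dunmere (overflow 39)
  51÷1 = 51 each, +1 to first 0

Closure order: Elkhorn, Briarlake, Cedarfen, Ironridge, Dunmere
Last habitat: Fernhollow with 101 animals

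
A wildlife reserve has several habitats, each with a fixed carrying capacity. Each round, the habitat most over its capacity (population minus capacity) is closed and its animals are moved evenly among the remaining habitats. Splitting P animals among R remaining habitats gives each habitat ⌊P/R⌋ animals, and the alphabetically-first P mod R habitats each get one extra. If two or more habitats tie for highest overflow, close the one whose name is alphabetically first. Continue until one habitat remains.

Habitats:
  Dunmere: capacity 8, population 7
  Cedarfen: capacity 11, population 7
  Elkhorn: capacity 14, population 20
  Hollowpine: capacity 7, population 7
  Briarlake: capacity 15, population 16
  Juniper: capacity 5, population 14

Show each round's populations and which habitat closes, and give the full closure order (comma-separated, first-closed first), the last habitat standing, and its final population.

Closure order: Juniper, Elkhorn, Briarlake, Dunmere, Hollowpine
Last habitat: Cedarfen with 71 animals

Round 1: Briarlake=16 Cedarfen=7 Dunmere=7 Elkhorn=20 Hollowpine=7 Juniper=14 → close Juniper (overflow 9)
  14÷5 = 2 each, +1 to first 4
Round 2: Briarlake=19 Cedarfen=10 Dunmere=10 Elkhorn=23 Hollowpine=9 → close Elkhorn (overflow 9)
  23÷4 = 5 each, +1 to first 3
Round 3: Briarlake=25 Cedarfen=16 Dunmere=16 Hollowpine=14 → close Briarlake (overflow 10)
  25÷3 = 8 each, +1 to first 1
Round 4: Cedarfen=25 Dunmere=24 Hollowpine=22 → close Dunmere (overflow 16)
  24÷2 = 12 each, +1 to first 0
Round 5: Cedarfen=37 Hollowpine=34 → close Hollowpine (overflow 27)
  34÷1 = 34 each, +1 to first 0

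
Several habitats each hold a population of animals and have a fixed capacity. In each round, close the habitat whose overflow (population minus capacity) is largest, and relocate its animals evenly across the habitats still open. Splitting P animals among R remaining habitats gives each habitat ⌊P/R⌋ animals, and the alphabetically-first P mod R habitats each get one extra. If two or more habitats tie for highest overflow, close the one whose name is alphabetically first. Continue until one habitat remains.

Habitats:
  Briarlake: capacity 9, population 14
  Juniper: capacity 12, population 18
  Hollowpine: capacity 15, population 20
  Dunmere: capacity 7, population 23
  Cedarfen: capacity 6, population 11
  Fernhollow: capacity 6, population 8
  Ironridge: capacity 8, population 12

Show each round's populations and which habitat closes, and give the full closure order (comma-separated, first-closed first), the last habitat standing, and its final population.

Round 1: Briarlake=14 Cedarfen=11 Dunmere=23 Fernhollow=8 Hollowpine=20 Ironridge=12 Juniper=18 → close Dunmere (overflow 16)
  23÷6 = 3 each, +1 to first 5
Round 2: Briarlake=18 Cedarfen=15 Fernhollow=12 Hollowpine=24 Ironridge=16 Juniper=21 → close Briarlake (overflow 9)
  18÷5 = 3 each, +1 to first 3
Round 3: Cedarfen=19 Fernhollow=16 Hollowpine=28 Ironridge=19 Juniper=24 → close Cedarfen (overflow 13)
  19÷4 = 4 each, +1 to first 3
Round 4: Fernhollow=21 Hollowpine=33 Ironridge=24 Juniper=28 → close Hollowpine (overflow 18)
  33÷3 = 11 each, +1 to first 0
Round 5: Fernhollow=32 Ironridge=35 Juniper=39 → close Ironridge (overflow 27)
  35÷2 = 17 each, +1 to first 1
Round 6: Fernhollow=50 Juniper=56 → close Fernhollow (overflow 44)
  50÷1 = 50 each, +1 to first 0

Closure order: Dunmere, Briarlake, Cedarfen, Hollowpine, Ironridge, Fernhollow
Last habitat: Juniper with 106 animals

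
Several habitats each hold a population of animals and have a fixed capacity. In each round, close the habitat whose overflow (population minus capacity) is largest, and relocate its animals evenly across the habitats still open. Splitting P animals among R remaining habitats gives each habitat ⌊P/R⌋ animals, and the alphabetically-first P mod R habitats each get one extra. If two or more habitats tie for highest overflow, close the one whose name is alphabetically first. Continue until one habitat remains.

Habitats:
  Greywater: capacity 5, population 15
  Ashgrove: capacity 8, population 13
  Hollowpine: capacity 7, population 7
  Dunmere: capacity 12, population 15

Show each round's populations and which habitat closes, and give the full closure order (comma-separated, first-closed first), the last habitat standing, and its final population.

Closure order: Greywater, Ashgrove, Dunmere
Last habitat: Hollowpine with 50 animals

Round 1: Ashgrove=13 Dunmere=15 Greywater=15 Hollowpine=7 → close Greywater (overflow 10)
  15÷3 = 5 each, +1 to first 0
Round 2: Ashgrove=18 Dunmere=20 Hollowpine=12 → close Ashgrove (overflow 10)
  18÷2 = 9 each, +1 to first 0
Round 3: Dunmere=29 Hollowpine=21 → close Dunmere (overflow 17)
  29÷1 = 29 each, +1 to first 0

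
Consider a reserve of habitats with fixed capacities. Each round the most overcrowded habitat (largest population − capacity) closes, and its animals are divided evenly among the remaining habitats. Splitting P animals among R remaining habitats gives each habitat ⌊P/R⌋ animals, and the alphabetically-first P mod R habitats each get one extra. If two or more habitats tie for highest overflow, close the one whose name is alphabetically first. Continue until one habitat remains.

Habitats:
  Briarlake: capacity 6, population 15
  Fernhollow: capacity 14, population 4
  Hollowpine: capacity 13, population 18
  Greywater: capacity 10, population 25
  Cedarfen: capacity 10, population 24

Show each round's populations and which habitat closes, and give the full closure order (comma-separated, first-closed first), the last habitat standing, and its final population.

Round 1: Briarlake=15 Cedarfen=24 Fernhollow=4 Greywater=25 Hollowpine=18 → close Greywater (overflow 15)
  25÷4 = 6 each, +1 to first 1
Round 2: Briarlake=22 Cedarfen=30 Fernhollow=10 Hollowpine=24 → close Cedarfen (overflow 20)
  30÷3 = 10 each, +1 to first 0
Round 3: Briarlake=32 Fernhollow=20 Hollowpine=34 → close Briarlake (overflow 26)
  32÷2 = 16 each, +1 to first 0
Round 4: Fernhollow=36 Hollowpine=50 → close Hollowpine (overflow 37)
  50÷1 = 50 each, +1 to first 0

Closure order: Greywater, Cedarfen, Briarlake, Hollowpine
Last habitat: Fernhollow with 86 animals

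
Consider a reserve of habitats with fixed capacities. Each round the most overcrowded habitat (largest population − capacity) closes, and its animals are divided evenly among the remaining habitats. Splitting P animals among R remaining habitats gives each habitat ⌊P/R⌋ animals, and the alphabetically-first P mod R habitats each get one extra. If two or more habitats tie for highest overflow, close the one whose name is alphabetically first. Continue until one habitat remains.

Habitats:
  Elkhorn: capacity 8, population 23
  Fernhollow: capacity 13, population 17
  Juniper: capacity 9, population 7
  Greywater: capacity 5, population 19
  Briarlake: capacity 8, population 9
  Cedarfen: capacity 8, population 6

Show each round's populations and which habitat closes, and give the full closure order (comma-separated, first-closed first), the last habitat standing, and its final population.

Closure order: Elkhorn, Greywater, Fernhollow, Briarlake, Cedarfen
Last habitat: Juniper with 81 animals

Round 1: Briarlake=9 Cedarfen=6 Elkhorn=23 Fernhollow=17 Greywater=19 Juniper=7 → close Elkhorn (overflow 15)
  23÷5 = 4 each, +1 to first 3
Round 2: Briarlake=14 Cedarfen=11 Fernhollow=22 Greywater=23 Juniper=11 → close Greywater (overflow 18)
  23÷4 = 5 each, +1 to first 3
Round 3: Briarlake=20 Cedarfen=17 Fernhollow=28 Juniper=16 → close Fernhollow (overflow 15)
  28÷3 = 9 each, +1 to first 1
Round 4: Briarlake=30 Cedarfen=26 Juniper=25 → close Briarlake (overflow 22)
  30÷2 = 15 each, +1 to first 0
Round 5: Cedarfen=41 Juniper=40 → close Cedarfen (overflow 33)
  41÷1 = 41 each, +1 to first 0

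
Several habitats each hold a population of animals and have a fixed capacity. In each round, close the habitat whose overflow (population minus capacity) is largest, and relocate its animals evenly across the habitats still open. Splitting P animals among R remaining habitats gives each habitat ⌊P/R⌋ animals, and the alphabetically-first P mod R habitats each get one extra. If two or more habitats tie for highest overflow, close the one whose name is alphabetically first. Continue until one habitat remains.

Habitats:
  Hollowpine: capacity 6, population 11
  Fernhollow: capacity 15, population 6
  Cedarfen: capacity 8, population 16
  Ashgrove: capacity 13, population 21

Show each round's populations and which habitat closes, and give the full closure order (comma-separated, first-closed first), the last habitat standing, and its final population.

Closure order: Ashgrove, Cedarfen, Hollowpine
Last habitat: Fernhollow with 54 animals

Round 1: Ashgrove=21 Cedarfen=16 Fernhollow=6 Hollowpine=11 → close Ashgrove (overflow 8)
  21÷3 = 7 each, +1 to first 0
Round 2: Cedarfen=23 Fernhollow=13 Hollowpine=18 → close Cedarfen (overflow 15)
  23÷2 = 11 each, +1 to first 1
Round 3: Fernhollow=25 Hollowpine=29 → close Hollowpine (overflow 23)
  29÷1 = 29 each, +1 to first 0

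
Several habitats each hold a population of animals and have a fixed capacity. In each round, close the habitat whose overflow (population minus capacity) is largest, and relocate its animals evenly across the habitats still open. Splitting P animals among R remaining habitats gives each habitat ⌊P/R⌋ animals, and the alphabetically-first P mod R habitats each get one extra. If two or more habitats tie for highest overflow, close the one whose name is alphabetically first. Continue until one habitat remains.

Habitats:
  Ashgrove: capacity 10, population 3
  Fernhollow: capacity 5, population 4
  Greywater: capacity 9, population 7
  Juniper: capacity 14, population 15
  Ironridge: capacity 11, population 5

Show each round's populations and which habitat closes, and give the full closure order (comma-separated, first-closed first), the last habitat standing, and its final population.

Round 1: Ashgrove=3 Fernhollow=4 Greywater=7 Ironridge=5 Juniper=15 → close Juniper (overflow 1)
  15÷4 = 3 each, +1 to first 3
Round 2: Ashgrove=7 Fernhollow=8 Greywater=11 Ironridge=8 → close Fernhollow (overflow 3)
  8÷3 = 2 each, +1 to first 2
Round 3: Ashgrove=10 Greywater=14 Ironridge=10 → close Greywater (overflow 5)
  14÷2 = 7 each, +1 to first 0
Round 4: Ashgrove=17 Ironridge=17 → close Ashgrove (overflow 7)
  17÷1 = 17 each, +1 to first 0

Closure order: Juniper, Fernhollow, Greywater, Ashgrove
Last habitat: Ironridge with 34 animals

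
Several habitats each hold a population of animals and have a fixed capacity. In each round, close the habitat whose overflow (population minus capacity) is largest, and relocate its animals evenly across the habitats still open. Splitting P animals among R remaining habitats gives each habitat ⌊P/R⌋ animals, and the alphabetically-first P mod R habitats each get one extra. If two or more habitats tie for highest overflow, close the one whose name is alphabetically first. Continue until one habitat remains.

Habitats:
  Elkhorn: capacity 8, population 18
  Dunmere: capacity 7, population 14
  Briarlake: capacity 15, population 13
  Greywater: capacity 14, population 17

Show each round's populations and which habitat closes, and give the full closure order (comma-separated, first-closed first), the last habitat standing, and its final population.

Round 1: Briarlake=13 Dunmere=14 Elkhorn=18 Greywater=17 → close Elkhorn (overflow 10)
  18÷3 = 6 each, +1 to first 0
Round 2: Briarlake=19 Dunmere=20 Greywater=23 → close Dunmere (overflow 13)
  20÷2 = 10 each, +1 to first 0
Round 3: Briarlake=29 Greywater=33 → close Greywater (overflow 19)
  33÷1 = 33 each, +1 to first 0

Closure order: Elkhorn, Dunmere, Greywater
Last habitat: Briarlake with 62 animals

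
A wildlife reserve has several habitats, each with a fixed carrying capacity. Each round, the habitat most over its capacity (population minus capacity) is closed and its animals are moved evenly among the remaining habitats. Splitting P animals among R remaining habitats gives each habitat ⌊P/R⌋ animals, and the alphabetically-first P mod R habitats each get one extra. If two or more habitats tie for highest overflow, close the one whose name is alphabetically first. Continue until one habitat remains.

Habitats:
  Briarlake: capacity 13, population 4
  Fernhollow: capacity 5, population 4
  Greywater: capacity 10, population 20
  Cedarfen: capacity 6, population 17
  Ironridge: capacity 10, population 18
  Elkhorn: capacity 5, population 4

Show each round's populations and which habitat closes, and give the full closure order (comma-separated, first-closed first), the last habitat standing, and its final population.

Closure order: Cedarfen, Greywater, Ironridge, Elkhorn, Fernhollow
Last habitat: Briarlake with 67 animals

Round 1: Briarlake=4 Cedarfen=17 Elkhorn=4 Fernhollow=4 Greywater=20 Ironridge=18 → close Cedarfen (overflow 11)
  17÷5 = 3 each, +1 to first 2
Round 2: Briarlake=8 Elkhorn=8 Fernhollow=7 Greywater=23 Ironridge=21 → close Greywater (overflow 13)
  23÷4 = 5 each, +1 to first 3
Round 3: Briarlake=14 Elkhorn=14 Fernhollow=13 Ironridge=26 → close Ironridge (overflow 16)
  26÷3 = 8 each, +1 to first 2
Round 4: Briarlake=23 Elkhorn=23 Fernhollow=21 → close Elkhorn (overflow 18)
  23÷2 = 11 each, +1 to first 1
Round 5: Briarlake=35 Fernhollow=32 → close Fernhollow (overflow 27)
  32÷1 = 32 each, +1 to first 0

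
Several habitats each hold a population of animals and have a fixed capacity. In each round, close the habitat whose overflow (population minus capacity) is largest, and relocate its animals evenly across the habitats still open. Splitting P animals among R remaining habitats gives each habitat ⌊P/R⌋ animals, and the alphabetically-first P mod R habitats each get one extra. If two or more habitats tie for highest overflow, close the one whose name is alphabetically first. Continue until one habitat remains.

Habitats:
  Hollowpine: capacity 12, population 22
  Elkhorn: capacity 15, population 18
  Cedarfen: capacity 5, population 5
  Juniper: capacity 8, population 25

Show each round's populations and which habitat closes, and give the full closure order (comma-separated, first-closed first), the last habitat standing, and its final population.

Closure order: Juniper, Hollowpine, Elkhorn
Last habitat: Cedarfen with 70 animals

Round 1: Cedarfen=5 Elkhorn=18 Hollowpine=22 Juniper=25 → close Juniper (overflow 17)
  25÷3 = 8 each, +1 to first 1
Round 2: Cedarfen=14 Elkhorn=26 Hollowpine=30 → close Hollowpine (overflow 18)
  30÷2 = 15 each, +1 to first 0
Round 3: Cedarfen=29 Elkhorn=41 → close Elkhorn (overflow 26)
  41÷1 = 41 each, +1 to first 0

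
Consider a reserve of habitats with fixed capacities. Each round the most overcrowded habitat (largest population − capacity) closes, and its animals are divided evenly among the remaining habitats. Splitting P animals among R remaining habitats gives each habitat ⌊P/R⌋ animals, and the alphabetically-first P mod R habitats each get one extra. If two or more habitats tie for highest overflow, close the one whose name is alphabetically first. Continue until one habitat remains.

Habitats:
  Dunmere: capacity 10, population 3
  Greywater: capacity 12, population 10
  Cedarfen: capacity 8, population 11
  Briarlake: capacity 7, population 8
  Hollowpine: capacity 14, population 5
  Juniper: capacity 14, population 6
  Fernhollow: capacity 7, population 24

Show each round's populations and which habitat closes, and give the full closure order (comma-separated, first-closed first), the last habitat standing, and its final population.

Round 1: Briarlake=8 Cedarfen=11 Dunmere=3 Fernhollow=24 Greywater=10 Hollowpine=5 Juniper=6 → close Fernhollow (overflow 17)
  24÷6 = 4 each, +1 to first 0
Round 2: Briarlake=12 Cedarfen=15 Dunmere=7 Greywater=14 Hollowpine=9 Juniper=10 → close Cedarfen (overflow 7)
  15÷5 = 3 each, +1 to first 0
Round 3: Briarlake=15 Dunmere=10 Greywater=17 Hollowpine=12 Juniper=13 → close Briarlake (overflow 8)
  15÷4 = 3 each, +1 to first 3
Round 4: Dunmere=14 Greywater=21 Hollowpine=16 Juniper=16 → close Greywater (overflow 9)
  21÷3 = 7 each, +1 to first 0
Round 5: Dunmere=21 Hollowpine=23 Juniper=23 → close Dunmere (overflow 11)
  21÷2 = 10 each, +1 to first 1
Round 6: Hollowpine=34 Juniper=33 → close Hollowpine (overflow 20)
  34÷1 = 34 each, +1 to first 0

Closure order: Fernhollow, Cedarfen, Briarlake, Greywater, Dunmere, Hollowpine
Last habitat: Juniper with 67 animals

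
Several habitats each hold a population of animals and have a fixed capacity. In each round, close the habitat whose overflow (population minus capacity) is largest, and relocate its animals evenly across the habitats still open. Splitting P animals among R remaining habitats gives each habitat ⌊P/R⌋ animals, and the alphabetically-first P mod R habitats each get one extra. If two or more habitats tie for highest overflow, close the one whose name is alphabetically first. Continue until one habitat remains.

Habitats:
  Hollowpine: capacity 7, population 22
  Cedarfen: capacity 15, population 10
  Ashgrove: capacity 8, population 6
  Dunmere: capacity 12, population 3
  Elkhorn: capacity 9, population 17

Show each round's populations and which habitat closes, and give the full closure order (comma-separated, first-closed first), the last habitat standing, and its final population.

Round 1: Ashgrove=6 Cedarfen=10 Dunmere=3 Elkhorn=17 Hollowpine=22 → close Hollowpine (overflow 15)
  22÷4 = 5 each, +1 to first 2
Round 2: Ashgrove=12 Cedarfen=16 Dunmere=8 Elkhorn=22 → close Elkhorn (overflow 13)
  22÷3 = 7 each, +1 to first 1
Round 3: Ashgrove=20 Cedarfen=23 Dunmere=15 → close Ashgrove (overflow 12)
  20÷2 = 10 each, +1 to first 0
Round 4: Cedarfen=33 Dunmere=25 → close Cedarfen (overflow 18)
  33÷1 = 33 each, +1 to first 0

Closure order: Hollowpine, Elkhorn, Ashgrove, Cedarfen
Last habitat: Dunmere with 58 animals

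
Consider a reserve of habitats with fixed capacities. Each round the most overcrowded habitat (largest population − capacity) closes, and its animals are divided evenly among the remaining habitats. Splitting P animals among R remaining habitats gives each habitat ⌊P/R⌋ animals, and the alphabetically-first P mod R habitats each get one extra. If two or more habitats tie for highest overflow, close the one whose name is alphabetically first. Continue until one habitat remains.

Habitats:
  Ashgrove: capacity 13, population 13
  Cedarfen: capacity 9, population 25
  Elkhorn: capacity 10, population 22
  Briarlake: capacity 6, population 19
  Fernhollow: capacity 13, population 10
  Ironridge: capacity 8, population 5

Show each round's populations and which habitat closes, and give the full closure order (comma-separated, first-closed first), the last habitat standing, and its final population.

Round 1: Ashgrove=13 Briarlake=19 Cedarfen=25 Elkhorn=22 Fernhollow=10 Ironridge=5 → close Cedarfen (overflow 16)
  25÷5 = 5 each, +1 to first 0
Round 2: Ashgrove=18 Briarlake=24 Elkhorn=27 Fernhollow=15 Ironridge=10 → close Briarlake (overflow 18)
  24÷4 = 6 each, +1 to first 0
Round 3: Ashgrove=24 Elkhorn=33 Fernhollow=21 Ironridge=16 → close Elkhorn (overflow 23)
  33÷3 = 11 each, +1 to first 0
Round 4: Ashgrove=35 Fernhollow=32 Ironridge=27 → close Ashgrove (overflow 22)
  35÷2 = 17 each, +1 to first 1
Round 5: Fernhollow=50 Ironridge=44 → close Fernhollow (overflow 37)
  50÷1 = 50 each, +1 to first 0

Closure order: Cedarfen, Briarlake, Elkhorn, Ashgrove, Fernhollow
Last habitat: Ironridge with 94 animals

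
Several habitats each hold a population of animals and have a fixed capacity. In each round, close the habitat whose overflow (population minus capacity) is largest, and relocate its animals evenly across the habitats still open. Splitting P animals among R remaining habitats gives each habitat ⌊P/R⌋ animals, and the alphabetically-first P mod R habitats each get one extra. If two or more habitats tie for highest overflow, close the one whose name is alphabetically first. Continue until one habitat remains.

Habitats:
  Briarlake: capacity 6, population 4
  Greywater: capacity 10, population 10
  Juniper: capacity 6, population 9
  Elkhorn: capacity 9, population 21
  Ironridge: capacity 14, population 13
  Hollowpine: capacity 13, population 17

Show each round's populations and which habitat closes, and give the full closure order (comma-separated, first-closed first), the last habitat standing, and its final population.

Closure order: Elkhorn, Hollowpine, Juniper, Briarlake, Greywater
Last habitat: Ironridge with 74 animals

Round 1: Briarlake=4 Elkhorn=21 Greywater=10 Hollowpine=17 Ironridge=13 Juniper=9 → close Elkhorn (overflow 12)
  21÷5 = 4 each, +1 to first 1
Round 2: Briarlake=9 Greywater=14 Hollowpine=21 Ironridge=17 Juniper=13 → close Hollowpine (overflow 8)
  21÷4 = 5 each, +1 to first 1
Round 3: Briarlake=15 Greywater=19 Ironridge=22 Juniper=18 → close Juniper (overflow 12)
  18÷3 = 6 each, +1 to first 0
Round 4: Briarlake=21 Greywater=25 Ironridge=28 → close Briarlake (overflow 15)
  21÷2 = 10 each, +1 to first 1
Round 5: Greywater=36 Ironridge=38 → close Greywater (overflow 26)
  36÷1 = 36 each, +1 to first 0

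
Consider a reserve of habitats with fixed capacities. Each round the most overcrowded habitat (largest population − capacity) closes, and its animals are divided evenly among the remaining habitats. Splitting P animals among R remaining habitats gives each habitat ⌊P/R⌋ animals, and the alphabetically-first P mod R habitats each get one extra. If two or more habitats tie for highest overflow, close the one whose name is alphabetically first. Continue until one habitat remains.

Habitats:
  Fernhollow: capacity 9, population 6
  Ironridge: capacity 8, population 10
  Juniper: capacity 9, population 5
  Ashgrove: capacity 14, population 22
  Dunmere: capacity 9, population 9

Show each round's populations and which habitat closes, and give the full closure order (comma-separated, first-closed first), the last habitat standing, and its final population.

Round 1: Ashgrove=22 Dunmere=9 Fernhollow=6 Ironridge=10 Juniper=5 → close Ashgrove (overflow 8)
  22÷4 = 5 each, +1 to first 2
Round 2: Dunmere=15 Fernhollow=12 Ironridge=15 Juniper=10 → close Ironridge (overflow 7)
  15÷3 = 5 each, +1 to first 0
Round 3: Dunmere=20 Fernhollow=17 Juniper=15 → close Dunmere (overflow 11)
  20÷2 = 10 each, +1 to first 0
Round 4: Fernhollow=27 Juniper=25 → close Fernhollow (overflow 18)
  27÷1 = 27 each, +1 to first 0

Closure order: Ashgrove, Ironridge, Dunmere, Fernhollow
Last habitat: Juniper with 52 animals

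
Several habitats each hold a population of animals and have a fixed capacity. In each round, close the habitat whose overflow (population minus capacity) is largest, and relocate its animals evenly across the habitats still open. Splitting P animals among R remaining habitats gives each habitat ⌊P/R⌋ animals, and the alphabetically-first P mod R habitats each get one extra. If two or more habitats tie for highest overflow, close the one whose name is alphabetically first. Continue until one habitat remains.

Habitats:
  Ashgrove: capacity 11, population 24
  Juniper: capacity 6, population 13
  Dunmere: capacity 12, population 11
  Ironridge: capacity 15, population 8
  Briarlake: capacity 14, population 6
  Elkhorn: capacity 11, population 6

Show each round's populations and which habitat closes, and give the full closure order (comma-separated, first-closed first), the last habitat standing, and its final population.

Closure order: Ashgrove, Juniper, Dunmere, Elkhorn, Briarlake
Last habitat: Ironridge with 68 animals

Round 1: Ashgrove=24 Briarlake=6 Dunmere=11 Elkhorn=6 Ironridge=8 Juniper=13 → close Ashgrove (overflow 13)
  24÷5 = 4 each, +1 to first 4
Round 2: Briarlake=11 Dunmere=16 Elkhorn=11 Ironridge=13 Juniper=17 → close Juniper (overflow 11)
  17÷4 = 4 each, +1 to first 1
Round 3: Briarlake=16 Dunmere=20 Elkhorn=15 Ironridge=17 → close Dunmere (overflow 8)
  20÷3 = 6 each, +1 to first 2
Round 4: Briarlake=23 Elkhorn=22 Ironridge=23 → close Elkhorn (overflow 11)
  22÷2 = 11 each, +1 to first 0
Round 5: Briarlake=34 Ironridge=34 → close Briarlake (overflow 20)
  34÷1 = 34 each, +1 to first 0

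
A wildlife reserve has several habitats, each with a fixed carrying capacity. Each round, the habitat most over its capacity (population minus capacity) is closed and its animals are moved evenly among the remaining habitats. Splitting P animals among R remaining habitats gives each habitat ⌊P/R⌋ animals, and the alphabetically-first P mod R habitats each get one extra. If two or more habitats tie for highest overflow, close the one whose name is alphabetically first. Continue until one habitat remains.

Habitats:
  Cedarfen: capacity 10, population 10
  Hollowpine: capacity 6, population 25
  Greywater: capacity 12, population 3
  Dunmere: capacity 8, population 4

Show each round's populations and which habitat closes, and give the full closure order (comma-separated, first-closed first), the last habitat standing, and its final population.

Round 1: Cedarfen=10 Dunmere=4 Greywater=3 Hollowpine=25 → close Hollowpine (overflow 19)
  25÷3 = 8 each, +1 to first 1
Round 2: Cedarfen=19 Dunmere=12 Greywater=11 → close Cedarfen (overflow 9)
  19÷2 = 9 each, +1 to first 1
Round 3: Dunmere=22 Greywater=20 → close Dunmere (overflow 14)
  22÷1 = 22 each, +1 to first 0

Closure order: Hollowpine, Cedarfen, Dunmere
Last habitat: Greywater with 42 animals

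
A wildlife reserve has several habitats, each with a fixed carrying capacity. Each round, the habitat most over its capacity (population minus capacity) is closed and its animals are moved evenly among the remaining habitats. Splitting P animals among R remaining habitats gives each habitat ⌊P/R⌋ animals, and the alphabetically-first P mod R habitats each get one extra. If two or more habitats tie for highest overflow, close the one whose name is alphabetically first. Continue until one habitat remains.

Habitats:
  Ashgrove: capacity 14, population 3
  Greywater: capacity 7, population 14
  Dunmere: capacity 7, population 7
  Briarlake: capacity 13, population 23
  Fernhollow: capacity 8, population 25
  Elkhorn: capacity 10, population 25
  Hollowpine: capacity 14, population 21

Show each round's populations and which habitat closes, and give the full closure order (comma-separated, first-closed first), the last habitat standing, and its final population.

Round 1: Ashgrove=3 Briarlake=23 Dunmere=7 Elkhorn=25 Fernhollow=25 Greywater=14 Hollowpine=21 → close Fernhollow (overflow 17)
  25÷6 = 4 each, +1 to first 1
Round 2: Ashgrove=8 Briarlake=27 Dunmere=11 Elkhorn=29 Greywater=18 Hollowpine=25 → close Elkhorn (overflow 19)
  29÷5 = 5 each, +1 to first 4
Round 3: Ashgrove=14 Briarlake=33 Dunmere=17 Greywater=24 Hollowpine=30 → close Briarlake (overflow 20)
  33÷4 = 8 each, +1 to first 1
Round 4: Ashgrove=23 Dunmere=25 Greywater=32 Hollowpine=38 → close Greywater (overflow 25)
  32÷3 = 10 each, +1 to first 2
Round 5: Ashgrove=34 Dunmere=36 Hollowpine=48 → close Hollowpine (overflow 34)
  48÷2 = 24 each, +1 to first 0
Round 6: Ashgrove=58 Dunmere=60 → close Dunmere (overflow 53)
  60÷1 = 60 each, +1 to first 0

Closure order: Fernhollow, Elkhorn, Briarlake, Greywater, Hollowpine, Dunmere
Last habitat: Ashgrove with 118 animals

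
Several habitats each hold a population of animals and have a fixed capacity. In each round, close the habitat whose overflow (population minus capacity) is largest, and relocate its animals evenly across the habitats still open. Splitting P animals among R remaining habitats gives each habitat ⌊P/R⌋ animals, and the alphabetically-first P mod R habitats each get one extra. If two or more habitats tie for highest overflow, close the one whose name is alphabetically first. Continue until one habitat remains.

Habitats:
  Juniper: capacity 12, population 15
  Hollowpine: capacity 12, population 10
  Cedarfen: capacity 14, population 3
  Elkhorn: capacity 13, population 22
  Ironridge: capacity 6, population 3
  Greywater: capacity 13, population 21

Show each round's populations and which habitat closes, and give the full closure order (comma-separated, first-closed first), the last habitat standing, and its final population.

Round 1: Cedarfen=3 Elkhorn=22 Greywater=21 Hollowpine=10 Ironridge=3 Juniper=15 → close Elkhorn (overflow 9)
  22÷5 = 4 each, +1 to first 2
Round 2: Cedarfen=8 Greywater=26 Hollowpine=14 Ironridge=7 Juniper=19 → close Greywater (overflow 13)
  26÷4 = 6 each, +1 to first 2
Round 3: Cedarfen=15 Hollowpine=21 Ironridge=13 Juniper=25 → close Juniper (overflow 13)
  25÷3 = 8 each, +1 to first 1
Round 4: Cedarfen=24 Hollowpine=29 Ironridge=21 → close Hollowpine (overflow 17)
  29÷2 = 14 each, +1 to first 1
Round 5: Cedarfen=39 Ironridge=35 → close Ironridge (overflow 29)
  35÷1 = 35 each, +1 to first 0

Closure order: Elkhorn, Greywater, Juniper, Hollowpine, Ironridge
Last habitat: Cedarfen with 74 animals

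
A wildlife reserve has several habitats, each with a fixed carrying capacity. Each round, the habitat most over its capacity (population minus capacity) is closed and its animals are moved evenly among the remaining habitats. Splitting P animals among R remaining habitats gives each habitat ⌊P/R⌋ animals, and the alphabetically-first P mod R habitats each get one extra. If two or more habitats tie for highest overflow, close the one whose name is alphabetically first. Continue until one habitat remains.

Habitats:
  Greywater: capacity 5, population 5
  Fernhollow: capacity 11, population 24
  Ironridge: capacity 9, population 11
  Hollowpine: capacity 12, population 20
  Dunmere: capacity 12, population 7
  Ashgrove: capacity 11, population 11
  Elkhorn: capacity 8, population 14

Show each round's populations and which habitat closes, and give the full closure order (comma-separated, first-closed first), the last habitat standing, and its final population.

Closure order: Fernhollow, Hollowpine, Elkhorn, Ashgrove, Greywater, Ironridge
Last habitat: Dunmere with 92 animals

Round 1: Ashgrove=11 Dunmere=7 Elkhorn=14 Fernhollow=24 Greywater=5 Hollowpine=20 Ironridge=11 → close Fernhollow (overflow 13)
  24÷6 = 4 each, +1 to first 0
Round 2: Ashgrove=15 Dunmere=11 Elkhorn=18 Greywater=9 Hollowpine=24 Ironridge=15 → close Hollowpine (overflow 12)
  24÷5 = 4 each, +1 to first 4
Round 3: Ashgrove=20 Dunmere=16 Elkhorn=23 Greywater=14 Ironridge=19 → close Elkhorn (overflow 15)
  23÷4 = 5 each, +1 to first 3
Round 4: Ashgrove=26 Dunmere=22 Greywater=20 Ironridge=24 → close Ashgrove (overflow 15)
  26÷3 = 8 each, +1 to first 2
Round 5: Dunmere=31 Greywater=29 Ironridge=32 → close Greywater (overflow 24)
  29÷2 = 14 each, +1 to first 1
Round 6: Dunmere=46 Ironridge=46 → close Ironridge (overflow 37)
  46÷1 = 46 each, +1 to first 0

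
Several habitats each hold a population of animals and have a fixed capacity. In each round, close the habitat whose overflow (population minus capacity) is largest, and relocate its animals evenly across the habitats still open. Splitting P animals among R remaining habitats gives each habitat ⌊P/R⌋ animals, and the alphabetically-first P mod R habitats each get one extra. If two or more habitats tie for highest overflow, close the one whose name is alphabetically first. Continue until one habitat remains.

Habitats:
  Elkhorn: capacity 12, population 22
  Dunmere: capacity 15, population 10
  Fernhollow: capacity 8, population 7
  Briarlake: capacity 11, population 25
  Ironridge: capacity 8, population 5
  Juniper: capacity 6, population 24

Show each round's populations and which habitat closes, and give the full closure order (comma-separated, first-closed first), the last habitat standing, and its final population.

Round 1: Briarlake=25 Dunmere=10 Elkhorn=22 Fernhollow=7 Ironridge=5 Juniper=24 → close Juniper (overflow 18)
  24÷5 = 4 each, +1 to first 4
Round 2: Briarlake=30 Dunmere=15 Elkhorn=27 Fernhollow=12 Ironridge=9 → close Briarlake (overflow 19)
  30÷4 = 7 each, +1 to first 2
Round 3: Dunmere=23 Elkhorn=35 Fernhollow=19 Ironridge=16 → close Elkhorn (overflow 23)
  35÷3 = 11 each, +1 to first 2
Round 4: Dunmere=35 Fernhollow=31 Ironridge=27 → close Fernhollow (overflow 23)
  31÷2 = 15 each, +1 to first 1
Round 5: Dunmere=51 Ironridge=42 → close Dunmere (overflow 36)
  51÷1 = 51 each, +1 to first 0

Closure order: Juniper, Briarlake, Elkhorn, Fernhollow, Dunmere
Last habitat: Ironridge with 93 animals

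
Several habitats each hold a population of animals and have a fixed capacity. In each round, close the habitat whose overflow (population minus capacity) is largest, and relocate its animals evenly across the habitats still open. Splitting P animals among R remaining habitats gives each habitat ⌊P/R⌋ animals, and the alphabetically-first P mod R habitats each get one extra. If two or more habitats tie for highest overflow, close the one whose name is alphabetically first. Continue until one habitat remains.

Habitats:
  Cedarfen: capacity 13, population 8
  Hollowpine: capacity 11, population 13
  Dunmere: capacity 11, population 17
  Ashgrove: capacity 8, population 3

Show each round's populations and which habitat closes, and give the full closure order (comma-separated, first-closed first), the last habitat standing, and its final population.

Round 1: Ashgrove=3 Cedarfen=8 Dunmere=17 Hollowpine=13 → close Dunmere (overflow 6)
  17÷3 = 5 each, +1 to first 2
Round 2: Ashgrove=9 Cedarfen=14 Hollowpine=18 → close Hollowpine (overflow 7)
  18÷2 = 9 each, +1 to first 0
Round 3: Ashgrove=18 Cedarfen=23 → close Ashgrove (overflow 10)
  18÷1 = 18 each, +1 to first 0

Closure order: Dunmere, Hollowpine, Ashgrove
Last habitat: Cedarfen with 41 animals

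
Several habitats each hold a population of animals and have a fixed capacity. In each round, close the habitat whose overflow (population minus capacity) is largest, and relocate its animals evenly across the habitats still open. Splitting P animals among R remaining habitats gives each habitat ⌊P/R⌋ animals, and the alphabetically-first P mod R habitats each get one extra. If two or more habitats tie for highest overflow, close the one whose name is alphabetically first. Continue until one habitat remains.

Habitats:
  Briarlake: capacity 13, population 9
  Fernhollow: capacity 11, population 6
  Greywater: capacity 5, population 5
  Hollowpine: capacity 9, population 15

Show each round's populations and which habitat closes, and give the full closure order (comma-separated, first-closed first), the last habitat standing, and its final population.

Closure order: Hollowpine, Greywater, Briarlake
Last habitat: Fernhollow with 35 animals

Round 1: Briarlake=9 Fernhollow=6 Greywater=5 Hollowpine=15 → close Hollowpine (overflow 6)
  15÷3 = 5 each, +1 to first 0
Round 2: Briarlake=14 Fernhollow=11 Greywater=10 → close Greywater (overflow 5)
  10÷2 = 5 each, +1 to first 0
Round 3: Briarlake=19 Fernhollow=16 → close Briarlake (overflow 6)
  19÷1 = 19 each, +1 to first 0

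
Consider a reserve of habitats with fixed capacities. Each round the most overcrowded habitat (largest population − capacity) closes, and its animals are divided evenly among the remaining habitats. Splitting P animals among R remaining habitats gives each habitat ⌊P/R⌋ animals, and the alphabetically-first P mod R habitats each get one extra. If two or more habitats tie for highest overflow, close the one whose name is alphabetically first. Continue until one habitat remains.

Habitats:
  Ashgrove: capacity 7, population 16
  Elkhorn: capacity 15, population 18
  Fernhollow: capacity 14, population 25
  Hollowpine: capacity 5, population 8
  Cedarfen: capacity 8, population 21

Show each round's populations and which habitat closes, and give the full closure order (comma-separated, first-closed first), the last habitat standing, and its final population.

Closure order: Cedarfen, Fernhollow, Ashgrove, Elkhorn
Last habitat: Hollowpine with 88 animals

Round 1: Ashgrove=16 Cedarfen=21 Elkhorn=18 Fernhollow=25 Hollowpine=8 → close Cedarfen (overflow 13)
  21÷4 = 5 each, +1 to first 1
Round 2: Ashgrove=22 Elkhorn=23 Fernhollow=30 Hollowpine=13 → close Fernhollow (overflow 16)
  30÷3 = 10 each, +1 to first 0
Round 3: Ashgrove=32 Elkhorn=33 Hollowpine=23 → close Ashgrove (overflow 25)
  32÷2 = 16 each, +1 to first 0
Round 4: Elkhorn=49 Hollowpine=39 → close Elkhorn (overflow 34)
  49÷1 = 49 each, +1 to first 0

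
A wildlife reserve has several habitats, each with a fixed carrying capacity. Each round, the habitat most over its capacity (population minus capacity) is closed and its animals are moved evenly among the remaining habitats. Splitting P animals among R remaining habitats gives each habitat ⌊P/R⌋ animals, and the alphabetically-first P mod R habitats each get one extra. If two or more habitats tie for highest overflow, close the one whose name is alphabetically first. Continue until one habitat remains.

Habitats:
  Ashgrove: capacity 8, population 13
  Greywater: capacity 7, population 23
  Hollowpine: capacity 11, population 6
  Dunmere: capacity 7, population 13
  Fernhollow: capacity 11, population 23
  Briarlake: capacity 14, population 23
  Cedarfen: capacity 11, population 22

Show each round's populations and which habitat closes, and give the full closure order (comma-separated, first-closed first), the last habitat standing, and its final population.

Round 1: Ashgrove=13 Briarlake=23 Cedarfen=22 Dunmere=13 Fernhollow=23 Greywater=23 Hollowpine=6 → close Greywater (overflow 16)
  23÷6 = 3 each, +1 to first 5
Round 2: Ashgrove=17 Briarlake=27 Cedarfen=26 Dunmere=17 Fernhollow=27 Hollowpine=9 → close Fernhollow (overflow 16)
  27÷5 = 5 each, +1 to first 2
Round 3: Ashgrove=23 Briarlake=33 Cedarfen=31 Dunmere=22 Hollowpine=14 → close Cedarfen (overflow 20)
  31÷4 = 7 each, +1 to first 3
Round 4: Ashgrove=31 Briarlake=41 Dunmere=30 Hollowpine=21 → close Briarlake (overflow 27)
  41÷3 = 13 each, +1 to first 2
Round 5: Ashgrove=45 Dunmere=44 Hollowpine=34 → close Ashgrove (overflow 37)
  45÷2 = 22 each, +1 to first 1
Round 6: Dunmere=67 Hollowpine=56 → close Dunmere (overflow 60)
  67÷1 = 67 each, +1 to first 0

Closure order: Greywater, Fernhollow, Cedarfen, Briarlake, Ashgrove, Dunmere
Last habitat: Hollowpine with 123 animals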